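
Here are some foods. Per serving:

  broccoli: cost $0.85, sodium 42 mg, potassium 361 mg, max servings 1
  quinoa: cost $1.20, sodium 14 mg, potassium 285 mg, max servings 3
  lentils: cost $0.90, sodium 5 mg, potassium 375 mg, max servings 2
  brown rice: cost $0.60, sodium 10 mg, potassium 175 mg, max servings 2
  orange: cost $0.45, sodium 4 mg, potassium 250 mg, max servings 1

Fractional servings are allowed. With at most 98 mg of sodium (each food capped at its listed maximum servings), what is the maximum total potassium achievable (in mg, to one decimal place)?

2394.1 mg

Potassium per mg sodium: lentils 75, orange 62.5, quinoa 20.36, brown rice 17.5, broccoli 8.595.
Take 2 servings of lentils: uses 10 mg sodium, +750.0 mg potassium (running total 750.0 mg).
Take 1 serving of orange: uses 4 mg sodium, +250.0 mg potassium (running total 1000.0 mg).
Take 3 servings of quinoa: uses 42 mg sodium, +855.0 mg potassium (running total 1855.0 mg).
Take 2 servings of brown rice: uses 20 mg sodium, +350.0 mg potassium (running total 2205.0 mg).
Take 0.5238 servings of broccoli: uses 22 mg sodium, +189.1 mg potassium (running total 2394.1 mg).
Filling greedily by potassium-per-mg sodium is optimal for one linear limit, giving 2394.1 mg.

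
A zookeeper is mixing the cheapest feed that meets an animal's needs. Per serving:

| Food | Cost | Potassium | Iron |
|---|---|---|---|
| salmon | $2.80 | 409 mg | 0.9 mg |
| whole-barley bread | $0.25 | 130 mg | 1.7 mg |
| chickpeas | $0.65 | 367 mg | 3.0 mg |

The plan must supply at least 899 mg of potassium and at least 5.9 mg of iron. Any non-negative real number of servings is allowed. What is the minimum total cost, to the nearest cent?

salmon only: max(899/409, 5.9/0.9) = 6.556 servings → $18.36.
whole-barley bread only: max(899/130, 5.9/1.7) = 6.915 servings → $1.73.
chickpeas only: max(899/367, 5.9/3.0) = 2.45 servings → $1.59.
salmon + whole-barley bread with both tight: 1.316 servings and 2.774 servings → $4.38.
salmon + chickpeas with both tight: 0.593 servings and 1.789 servings → $2.82.
whole-barley bread + chickpeas: the both-tight solution has a negative serving — not a feasible corner.
The minimum over all feasible corners is $1.59.

$1.59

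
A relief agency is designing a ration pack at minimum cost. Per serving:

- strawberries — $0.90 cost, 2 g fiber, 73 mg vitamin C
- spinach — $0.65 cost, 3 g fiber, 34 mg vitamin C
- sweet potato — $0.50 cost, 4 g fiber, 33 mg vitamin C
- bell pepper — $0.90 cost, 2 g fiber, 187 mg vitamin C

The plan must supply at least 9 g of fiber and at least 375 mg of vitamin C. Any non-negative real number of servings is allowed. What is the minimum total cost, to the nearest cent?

Minimising a linear cost over {fiber ≥ 9, vitamin C ≥ 375, servings ≥ 0} — the optimum is at a vertex, using one or two foods.
strawberries only: max(9/2, 375/73) = 5.137 servings → $4.62.
spinach only: max(9/3, 375/34) = 11.03 servings → $7.17.
sweet potato only: max(9/4, 375/33) = 11.36 servings → $5.68.
bell pepper only: max(9/2, 375/187) = 4.5 servings → $4.05.
strawberries + spinach with both targets exact would need a negative amount; discard.
strawberries + sweet potato with both targets exact would need a negative amount; discard.
strawberries + bell pepper with both tight: 4.092 servings and 0.4079 servings → $4.05.
spinach + sweet potato: intersection lies outside the first quadrant.
spinach + bell pepper with both tight: 1.892 servings and 1.661 servings → $2.73.
sweet potato + bell pepper with both tight: 1.368 servings and 1.764 servings → $2.27.
Cheapest feasible corner: $2.27.

$2.27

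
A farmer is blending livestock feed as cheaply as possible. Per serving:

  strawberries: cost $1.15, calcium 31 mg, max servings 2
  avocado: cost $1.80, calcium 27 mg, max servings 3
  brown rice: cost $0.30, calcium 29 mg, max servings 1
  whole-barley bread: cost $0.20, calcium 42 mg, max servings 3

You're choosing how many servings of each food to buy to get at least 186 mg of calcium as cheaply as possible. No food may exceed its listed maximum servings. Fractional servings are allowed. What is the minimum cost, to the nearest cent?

Cost per mg of calcium: whole-barley bread $0.0048, brown rice $0.0103, strawberries $0.0371, avocado $0.0667.
Take 3 servings of whole-barley bread: +126.0 mg calcium for $0.60 (total $0.60, still need 60.0 mg).
Take 1 serving of brown rice: +29.0 mg calcium for $0.30 (total $0.90, still need 31.0 mg).
Take 1 serving of strawberries: +31.0 mg calcium for $1.15 (total $2.05, still need 0.0 mg).
Filling from the cheapest source first is optimal under one linear minimum: $2.05.

$2.05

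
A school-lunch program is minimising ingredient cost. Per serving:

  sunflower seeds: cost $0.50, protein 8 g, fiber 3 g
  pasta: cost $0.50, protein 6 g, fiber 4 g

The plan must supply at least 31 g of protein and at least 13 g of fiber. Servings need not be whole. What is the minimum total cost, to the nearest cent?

$2.04

The cheapest plan sits at a corner of the feasible region — with two constraints it uses at most two foods.
sunflower seeds only: max(31/8, 13/3) = 4.333 servings → $2.17.
pasta only: max(31/6, 13/4) = 5.167 servings → $2.58.
sunflower seeds + pasta with both tight: 3.286 servings and 0.7857 servings → $2.04.
Cheapest feasible corner: $2.04.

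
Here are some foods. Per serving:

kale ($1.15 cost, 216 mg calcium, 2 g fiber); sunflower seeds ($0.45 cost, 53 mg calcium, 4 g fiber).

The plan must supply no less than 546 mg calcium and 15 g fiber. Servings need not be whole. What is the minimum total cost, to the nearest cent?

$3.38

This is a tiny linear program; its minimum lies at a vertex of the feasible set. List the vertices and price them.
kale only: max(546/216, 15/2) = 7.5 servings → $8.62.
sunflower seeds only: max(546/53, 15/4) = 10.3 servings → $4.64.
kale + sunflower seeds with both tight: 1.832 servings and 2.834 servings → $3.38.
The minimum over all feasible corners is $3.38.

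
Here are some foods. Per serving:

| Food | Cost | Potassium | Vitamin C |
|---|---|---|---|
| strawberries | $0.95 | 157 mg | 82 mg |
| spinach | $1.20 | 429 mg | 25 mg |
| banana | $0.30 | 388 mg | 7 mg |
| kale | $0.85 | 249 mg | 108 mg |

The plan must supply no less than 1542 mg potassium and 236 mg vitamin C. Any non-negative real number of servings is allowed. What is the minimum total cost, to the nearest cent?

The cheapest plan sits at a corner of the feasible region — with two constraints it uses at most two foods.
strawberries only: max(1542/157, 236/82) = 9.822 servings → $9.33.
spinach only: max(1542/429, 236/25) = 9.44 servings → $11.33.
banana only: max(1542/388, 236/7) = 33.71 servings → $10.11.
kale only: max(1542/249, 236/108) = 6.193 servings → $5.26.
strawberries + spinach with both tight: 2.006 servings and 2.86 servings → $5.34.
strawberries + banana with both tight: 2.63 servings and 2.91 servings → $3.37.
strawberries + kale with both targets exact would need a negative amount; discard.
spinach + banana: intersection lies outside the first quadrant.
spinach + kale with both tight: 2.687 servings and 1.563 servings → $4.55.
banana + kale with both tight: 2.683 servings and 2.011 servings → $2.51.
So the least-cost plan costs $2.51.

$2.51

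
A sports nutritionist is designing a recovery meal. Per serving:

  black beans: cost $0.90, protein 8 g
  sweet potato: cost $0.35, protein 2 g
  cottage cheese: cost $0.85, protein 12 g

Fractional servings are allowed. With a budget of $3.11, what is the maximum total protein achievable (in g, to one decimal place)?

Protein per dollar: cottage cheese 14.12, black beans 8.889, sweet potato 5.714.
With no serving limits, spend the whole cost allowance on cottage cheese: $3.11 / $0.85 × 12 g = 43.9 g.

43.9 g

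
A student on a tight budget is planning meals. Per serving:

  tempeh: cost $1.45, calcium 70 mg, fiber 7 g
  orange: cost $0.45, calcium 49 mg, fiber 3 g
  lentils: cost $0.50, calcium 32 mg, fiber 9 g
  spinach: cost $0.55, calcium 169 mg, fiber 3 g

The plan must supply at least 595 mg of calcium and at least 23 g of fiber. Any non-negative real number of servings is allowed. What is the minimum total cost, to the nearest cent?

$2.52

Check every corner: each single food scaled to meet both minima, and each pair solved so both constraints bind.
tempeh only: max(595/70, 23/7) = 8.5 servings → $12.32.
orange only: max(595/49, 23/3) = 12.14 servings → $5.46.
lentils only: max(595/32, 23/9) = 18.59 servings → $9.30.
spinach only: max(595/169, 23/3) = 7.667 servings → $4.22.
tempeh + orange: the both-tight solution has a negative serving — not a feasible corner.
tempeh + lentils: the both-tight solution has a negative serving — not a feasible corner.
tempeh + spinach with both tight: 2.16 servings and 2.626 servings → $4.58.
orange + lentils: intersection lies outside the first quadrant.
orange + spinach with both tight: 5.839 servings and 1.828 servings → $3.63.
lentils + spinach with both tight: 1.475 servings and 3.241 servings → $2.52.
Cheapest feasible corner: $2.52.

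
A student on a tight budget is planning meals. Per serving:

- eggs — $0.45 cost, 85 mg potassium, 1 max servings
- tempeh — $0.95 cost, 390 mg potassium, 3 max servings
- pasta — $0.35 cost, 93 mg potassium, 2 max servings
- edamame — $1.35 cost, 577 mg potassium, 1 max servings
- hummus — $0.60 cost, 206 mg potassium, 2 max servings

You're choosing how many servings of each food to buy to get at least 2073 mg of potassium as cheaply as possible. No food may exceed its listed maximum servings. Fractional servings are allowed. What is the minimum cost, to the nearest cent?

$5.15

Cost per mg of potassium: edamame $0.0023, tempeh $0.0024, hummus $0.0029, pasta $0.0038, eggs $0.0053.
Take 1 serving of edamame: +577.0 mg potassium for $1.35 (total $1.35, still need 1496.0 mg).
Take 3 servings of tempeh: +1170.0 mg potassium for $2.85 (total $4.20, still need 326.0 mg).
Take 1.583 servings of hummus: +326.0 mg potassium for $0.95 (total $5.15, still need 0.0 mg).
Greedy by cheapest-per-mg is optimal for a single linear constraint, so the minimum cost is $5.15.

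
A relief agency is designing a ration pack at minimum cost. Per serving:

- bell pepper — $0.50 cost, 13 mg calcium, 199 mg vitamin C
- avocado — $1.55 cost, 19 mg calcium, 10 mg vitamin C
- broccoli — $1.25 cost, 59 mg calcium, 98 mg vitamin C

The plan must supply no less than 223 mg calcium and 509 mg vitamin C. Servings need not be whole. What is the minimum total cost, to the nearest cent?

$4.90

An LP optimum is at a vertex; with two nutrient constraints at most two foods are used. Check each candidate.
bell pepper only: max(223/13, 509/199) = 17.15 servings → $8.58.
avocado only: max(223/19, 509/10) = 50.9 servings → $78.89.
broccoli only: max(223/59, 509/98) = 5.194 servings → $6.49.
bell pepper + avocado with both tight: 2.038 servings and 10.34 servings → $17.05.
bell pepper + broccoli with both tight: 0.7812 servings and 3.608 servings → $4.90.
avocado + broccoli: the both-tight solution has a negative serving — not a feasible corner.
So the least-cost plan costs $4.90.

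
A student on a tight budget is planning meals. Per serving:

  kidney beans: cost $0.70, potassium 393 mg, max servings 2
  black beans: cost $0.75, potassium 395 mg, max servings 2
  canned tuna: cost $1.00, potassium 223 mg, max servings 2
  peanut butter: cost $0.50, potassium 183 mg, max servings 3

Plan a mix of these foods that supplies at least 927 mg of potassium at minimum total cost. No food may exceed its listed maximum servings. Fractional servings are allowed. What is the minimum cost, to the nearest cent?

$1.67

Cost per mg of potassium: kidney beans $0.0018, black beans $0.0019, peanut butter $0.0027, canned tuna $0.0045.
Take 2 servings of kidney beans: +786.0 mg potassium for $1.40 (total $1.40, still need 141.0 mg).
Take 0.357 servings of black beans: +141.0 mg potassium for $0.27 (total $1.67, still need 0.0 mg).
Greedy by cheapest-per-mg is optimal for a single linear constraint, so the minimum cost is $1.67.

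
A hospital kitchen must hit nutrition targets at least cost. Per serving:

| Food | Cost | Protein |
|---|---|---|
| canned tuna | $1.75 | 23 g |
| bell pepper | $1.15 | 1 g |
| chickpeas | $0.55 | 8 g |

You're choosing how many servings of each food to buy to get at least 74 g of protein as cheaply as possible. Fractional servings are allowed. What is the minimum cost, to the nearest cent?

Cost per g of protein: chickpeas $0.0688, canned tuna $0.0761, bell pepper $1.1500.
With no serving limits, use only chickpeas: 74 g / 8 g = 9.25 servings × $0.55 = $5.09.

$5.09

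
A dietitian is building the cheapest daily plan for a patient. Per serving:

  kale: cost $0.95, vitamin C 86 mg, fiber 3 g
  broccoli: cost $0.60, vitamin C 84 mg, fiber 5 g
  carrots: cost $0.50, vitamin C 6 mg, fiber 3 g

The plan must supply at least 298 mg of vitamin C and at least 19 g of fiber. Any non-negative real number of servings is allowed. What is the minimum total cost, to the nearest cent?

This is a tiny linear program; its minimum lies at a vertex of the feasible set. List the vertices and price them.
kale only: max(298/86, 19/3) = 6.333 servings → $6.02.
broccoli only: max(298/84, 19/5) = 3.8 servings → $2.28.
carrots only: max(298/6, 19/3) = 49.67 servings → $24.83.
kale + broccoli with both targets exact would need a negative amount; discard.
kale + carrots with both tight: 3.25 servings and 3.083 servings → $4.63.
broccoli + carrots with both tight: 3.514 servings and 0.4775 servings → $2.35.
Cheapest feasible corner: $2.28.

$2.28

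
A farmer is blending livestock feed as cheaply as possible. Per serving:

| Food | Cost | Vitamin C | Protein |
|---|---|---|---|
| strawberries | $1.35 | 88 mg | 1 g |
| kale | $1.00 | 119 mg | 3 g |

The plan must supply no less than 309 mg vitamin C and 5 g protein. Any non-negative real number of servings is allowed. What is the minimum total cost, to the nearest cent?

$2.60

strawberries only: max(309/88, 5/1) = 5 servings → $6.75.
kale only: max(309/119, 5/3) = 2.597 servings → $2.60.
strawberries + kale with both tight: 2.29 servings and 0.9034 servings → $3.99.
The minimum over all feasible corners is $2.60.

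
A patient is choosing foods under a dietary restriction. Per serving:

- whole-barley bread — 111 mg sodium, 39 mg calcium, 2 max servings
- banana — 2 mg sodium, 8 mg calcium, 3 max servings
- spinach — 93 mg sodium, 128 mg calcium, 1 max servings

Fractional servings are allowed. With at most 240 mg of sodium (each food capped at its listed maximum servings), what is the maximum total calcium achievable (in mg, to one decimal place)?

Calcium per mg sodium: banana 4, spinach 1.376, whole-barley bread 0.3514.
Take 3 servings of banana: uses 6 mg sodium, +24.0 mg calcium (running total 24.0 mg).
Take 1 serving of spinach: uses 93 mg sodium, +128.0 mg calcium (running total 152.0 mg).
Take 1.27 servings of whole-barley bread: uses 141 mg sodium, +49.5 mg calcium (running total 201.5 mg).
Greedy by best ratio exhausts the sodium allowance optimally: 201.5 mg.

201.5 mg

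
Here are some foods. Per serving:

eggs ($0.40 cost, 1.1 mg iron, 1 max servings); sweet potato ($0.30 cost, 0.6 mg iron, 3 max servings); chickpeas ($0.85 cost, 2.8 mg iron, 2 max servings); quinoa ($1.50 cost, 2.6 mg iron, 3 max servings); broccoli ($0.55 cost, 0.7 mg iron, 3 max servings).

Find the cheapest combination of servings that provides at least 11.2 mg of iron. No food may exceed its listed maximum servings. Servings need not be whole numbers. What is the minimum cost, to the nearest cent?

Cost per mg of iron: chickpeas $0.3036, eggs $0.3636, sweet potato $0.5000, quinoa $0.5769, broccoli $0.7857.
Take 2 servings of chickpeas: +5.6 mg iron for $1.70 (total $1.70, still need 5.6 mg).
Take 1 serving of eggs: +1.1 mg iron for $0.40 (total $2.10, still need 4.5 mg).
Take 3 servings of sweet potato: +1.8 mg iron for $0.90 (total $3.00, still need 2.7 mg).
Take 1.038 servings of quinoa: +2.7 mg iron for $1.56 (total $4.56, still need 0.0 mg).
Greedy by cheapest-per-mg is optimal for a single linear constraint, so the minimum cost is $4.56.

$4.56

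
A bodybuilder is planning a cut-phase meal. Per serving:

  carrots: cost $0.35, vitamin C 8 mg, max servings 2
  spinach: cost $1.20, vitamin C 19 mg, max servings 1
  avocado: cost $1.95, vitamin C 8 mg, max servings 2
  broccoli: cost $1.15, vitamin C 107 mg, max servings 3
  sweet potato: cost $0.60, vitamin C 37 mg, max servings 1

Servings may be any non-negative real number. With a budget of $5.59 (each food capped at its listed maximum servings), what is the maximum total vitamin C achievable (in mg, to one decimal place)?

387.3 mg

Vitamin C per dollar: broccoli 93.04, sweet potato 61.67, carrots 22.86, spinach 15.83, avocado 4.103.
Take 3 servings of broccoli: spends $3.45, +321.0 mg vitamin C (running total 321.0 mg).
Take 1 serving of sweet potato: spends $0.60, +37.0 mg vitamin C (running total 358.0 mg).
Take 2 servings of carrots: spends $0.70, +16.0 mg vitamin C (running total 374.0 mg).
Take 0.7 servings of spinach: spends $0.84, +13.3 mg vitamin C (running total 387.3 mg).
Greedy by best ratio exhausts the cost allowance optimally: 387.3 mg.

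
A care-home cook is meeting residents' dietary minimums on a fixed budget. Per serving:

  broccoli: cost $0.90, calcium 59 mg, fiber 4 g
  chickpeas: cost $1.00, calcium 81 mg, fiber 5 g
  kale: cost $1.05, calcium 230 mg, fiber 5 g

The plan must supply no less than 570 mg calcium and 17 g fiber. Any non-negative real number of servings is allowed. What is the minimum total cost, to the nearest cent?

A basic optimal solution has at most two foods positive. Try each food alone and each pair with both targets met exactly.
broccoli only: max(570/59, 17/4) = 9.661 servings → $8.69.
chickpeas only: max(570/81, 17/5) = 7.037 servings → $7.04.
kale only: max(570/230, 17/5) = 3.4 servings → $3.57.
broccoli + chickpeas: intersection lies outside the first quadrant.
broccoli + kale with both tight: 1.696 servings and 2.043 servings → $3.67.
chickpeas + kale with both tight: 1.423 servings and 1.977 servings → $3.50.
So the least-cost plan costs $3.50.

$3.50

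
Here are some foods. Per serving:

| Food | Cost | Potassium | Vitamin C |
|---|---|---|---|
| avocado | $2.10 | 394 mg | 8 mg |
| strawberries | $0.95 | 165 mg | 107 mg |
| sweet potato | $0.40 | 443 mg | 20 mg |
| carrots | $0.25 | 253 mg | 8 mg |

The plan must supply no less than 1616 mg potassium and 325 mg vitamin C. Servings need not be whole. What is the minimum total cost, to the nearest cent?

$3.49

At the optimum either one food covers both requirements or two foods hit both targets exactly; no other combination can be cheaper.
avocado only: max(1616/394, 325/8) = 40.62 servings → $85.31.
strawberries only: max(1616/165, 325/107) = 9.794 servings → $9.30.
sweet potato only: max(1616/443, 325/20) = 16.25 servings → $6.50.
carrots only: max(1616/253, 325/8) = 40.62 servings → $10.16.
avocado + strawberries with both tight: 2.921 servings and 2.819 servings → $8.81.
avocado + sweet potato: the both-tight solution has a negative serving — not a feasible corner.
avocado + carrots: intersection lies outside the first quadrant.
strawberries + sweet potato with both tight: 2.532 servings and 2.705 servings → $3.49.
strawberries + carrots with both tight: 2.691 servings and 4.632 servings → $3.71.
sweet potato + carrots: intersection lies outside the first quadrant.
So the least-cost plan costs $3.49.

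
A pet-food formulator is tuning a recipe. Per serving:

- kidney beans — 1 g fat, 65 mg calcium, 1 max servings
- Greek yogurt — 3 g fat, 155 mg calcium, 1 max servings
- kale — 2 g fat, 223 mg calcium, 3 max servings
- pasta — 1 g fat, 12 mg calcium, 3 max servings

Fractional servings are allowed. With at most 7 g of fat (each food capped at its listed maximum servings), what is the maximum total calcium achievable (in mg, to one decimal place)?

Calcium per g fat: kale 111.5, kidney beans 65, Greek yogurt 51.67, pasta 12.
Take 3 servings of kale: uses 6 g fat, +669.0 mg calcium (running total 669.0 mg).
Take 1 serving of kidney beans: uses 1 g fat, +65.0 mg calcium (running total 734.0 mg).
Greedy by best ratio exhausts the fat allowance optimally: 734.0 mg.

734.0 mg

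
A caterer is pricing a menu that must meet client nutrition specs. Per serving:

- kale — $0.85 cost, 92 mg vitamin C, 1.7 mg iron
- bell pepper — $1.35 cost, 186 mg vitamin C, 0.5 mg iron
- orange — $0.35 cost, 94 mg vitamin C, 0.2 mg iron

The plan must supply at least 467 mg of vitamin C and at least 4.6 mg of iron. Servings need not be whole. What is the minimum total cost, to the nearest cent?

$2.96

Compare the cost at each extreme point of the feasible region.
kale only: max(467/92, 4.6/1.7) = 5.076 servings → $4.31.
bell pepper only: max(467/186, 4.6/0.5) = 9.2 servings → $12.42.
orange only: max(467/94, 4.6/0.2) = 23 servings → $8.05.
kale + bell pepper with both tight: 2.302 servings and 1.372 servings → $3.81.
kale + orange with both tight: 2.397 servings and 2.622 servings → $2.96.
bell pepper + orange with both targets exact would need a negative amount; discard.
Cheapest feasible corner: $2.96.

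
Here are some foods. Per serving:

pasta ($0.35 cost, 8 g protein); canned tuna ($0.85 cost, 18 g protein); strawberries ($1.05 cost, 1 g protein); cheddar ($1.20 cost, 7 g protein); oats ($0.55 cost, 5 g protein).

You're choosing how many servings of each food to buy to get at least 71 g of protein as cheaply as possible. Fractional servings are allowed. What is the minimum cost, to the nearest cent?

$3.11

Cost per g of protein: pasta $0.0437, canned tuna $0.0472, oats $0.1100, cheddar $0.1714, strawberries $1.0500.
With no serving limits, use only pasta: 71 g / 8 g = 8.875 servings × $0.35 = $3.11.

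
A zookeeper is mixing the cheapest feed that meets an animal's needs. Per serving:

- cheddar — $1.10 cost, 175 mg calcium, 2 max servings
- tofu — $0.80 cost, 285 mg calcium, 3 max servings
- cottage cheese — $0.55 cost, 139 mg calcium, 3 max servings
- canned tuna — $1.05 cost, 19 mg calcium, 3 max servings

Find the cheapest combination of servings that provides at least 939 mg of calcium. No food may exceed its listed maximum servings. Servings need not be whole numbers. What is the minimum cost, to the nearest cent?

Cost per mg of calcium: tofu $0.0028, cottage cheese $0.0040, cheddar $0.0063, canned tuna $0.0553.
Take 3 servings of tofu: +855.0 mg calcium for $2.40 (total $2.40, still need 84.0 mg).
Take 0.6043 servings of cottage cheese: +84.0 mg calcium for $0.33 (total $2.73, still need 0.0 mg).
Greedy by cheapest-per-mg is optimal for a single linear constraint, so the minimum cost is $2.73.

$2.73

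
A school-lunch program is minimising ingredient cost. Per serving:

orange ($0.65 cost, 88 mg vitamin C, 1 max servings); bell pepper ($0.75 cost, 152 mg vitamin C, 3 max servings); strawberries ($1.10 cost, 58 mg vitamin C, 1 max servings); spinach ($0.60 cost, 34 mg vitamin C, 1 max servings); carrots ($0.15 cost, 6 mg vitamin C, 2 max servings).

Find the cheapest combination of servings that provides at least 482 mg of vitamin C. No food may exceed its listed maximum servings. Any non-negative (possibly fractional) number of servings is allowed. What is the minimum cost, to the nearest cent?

Cost per mg of vitamin C: bell pepper $0.0049, orange $0.0074, spinach $0.0176, strawberries $0.0190, carrots $0.0250.
Take 3 servings of bell pepper: +456.0 mg vitamin C for $2.25 (total $2.25, still need 26.0 mg).
Take 0.2955 servings of orange: +26.0 mg vitamin C for $0.19 (total $2.44, still need 0.0 mg).
Filling from the cheapest source first is optimal under one linear minimum: $2.44.

$2.44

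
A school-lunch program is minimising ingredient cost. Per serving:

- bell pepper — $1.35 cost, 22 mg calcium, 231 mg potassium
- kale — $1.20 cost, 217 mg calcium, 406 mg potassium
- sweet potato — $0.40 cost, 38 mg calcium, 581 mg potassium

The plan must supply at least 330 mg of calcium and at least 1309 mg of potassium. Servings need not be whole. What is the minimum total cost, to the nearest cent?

$2.08

Minimising a linear cost over {calcium ≥ 330, potassium ≥ 1309, servings ≥ 0} — the optimum is at a vertex, using one or two foods.
bell pepper only: max(330/22, 1309/231) = 15 servings → $20.25.
kale only: max(330/217, 1309/406) = 3.224 servings → $3.87.
sweet potato only: max(330/38, 1309/581) = 8.684 servings → $3.47.
bell pepper + kale with both tight: 3.643 servings and 1.151 servings → $6.30.
bell pepper + sweet potato with both targets exact would need a negative amount; discard.
kale + sweet potato with both tight: 1.283 servings and 1.356 servings → $2.08.
Cheapest feasible corner: $2.08.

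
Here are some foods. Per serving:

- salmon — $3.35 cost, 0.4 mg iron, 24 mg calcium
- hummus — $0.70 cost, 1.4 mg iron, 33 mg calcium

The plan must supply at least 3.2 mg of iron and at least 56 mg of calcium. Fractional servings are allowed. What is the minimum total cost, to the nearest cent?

$1.60

salmon only: max(3.2/0.4, 56/24) = 8 servings → $26.80.
hummus only: max(3.2/1.4, 56/33) = 2.286 servings → $1.60.
salmon + hummus: the both-tight solution has a negative serving — not a feasible corner.
Cheapest feasible corner: $1.60.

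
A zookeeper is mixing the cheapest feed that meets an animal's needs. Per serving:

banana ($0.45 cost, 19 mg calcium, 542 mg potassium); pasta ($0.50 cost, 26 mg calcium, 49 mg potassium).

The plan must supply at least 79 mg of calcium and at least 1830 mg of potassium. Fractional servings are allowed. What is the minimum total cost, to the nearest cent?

$1.80

A basic optimal solution has at most two foods positive. Try each food alone and each pair with both targets met exactly.
banana only: max(79/19, 1830/542) = 4.158 servings → $1.87.
pasta only: max(79/26, 1830/49) = 37.35 servings → $18.67.
banana + pasta with both tight: 3.321 servings and 0.6115 servings → $1.80.
Cheapest feasible corner: $1.80.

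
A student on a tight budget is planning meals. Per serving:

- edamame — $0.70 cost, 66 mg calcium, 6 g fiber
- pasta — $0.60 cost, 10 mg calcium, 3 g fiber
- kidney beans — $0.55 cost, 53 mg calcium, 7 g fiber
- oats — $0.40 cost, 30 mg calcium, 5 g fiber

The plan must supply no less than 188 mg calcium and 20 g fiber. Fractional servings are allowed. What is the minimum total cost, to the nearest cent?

$1.95

This is a tiny linear program; its minimum lies at a vertex of the feasible set. List the vertices and price them.
edamame only: max(188/66, 20/6) = 3.333 servings → $2.33.
pasta only: max(188/10, 20/3) = 18.8 servings → $11.28.
kidney beans only: max(188/53, 20/7) = 3.547 servings → $1.95.
oats only: max(188/30, 20/5) = 6.267 servings → $2.51.
edamame + pasta with both tight: 2.638 servings and 1.391 servings → $2.68.
edamame + kidney beans with both tight: 1.778 servings and 1.333 servings → $1.98.
edamame + oats with both tight: 2.267 servings and 1.28 servings → $2.10.
pasta + kidney beans with both targets exact would need a negative amount; discard.
pasta + oats with both targets exact would need a negative amount; discard.
kidney beans + oats: the both-tight solution has a negative serving — not a feasible corner.
Cheapest feasible corner: $1.95.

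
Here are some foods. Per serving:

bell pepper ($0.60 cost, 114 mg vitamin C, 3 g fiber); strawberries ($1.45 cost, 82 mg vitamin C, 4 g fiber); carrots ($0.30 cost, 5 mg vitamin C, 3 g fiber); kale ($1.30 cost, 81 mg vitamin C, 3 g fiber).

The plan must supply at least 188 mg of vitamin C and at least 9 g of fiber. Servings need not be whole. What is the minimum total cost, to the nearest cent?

$1.38

Compare the cost at each extreme point of the feasible region.
bell pepper only: max(188/114, 9/3) = 3 servings → $1.80.
strawberries only: max(188/82, 9/4) = 2.293 servings → $3.32.
carrots only: max(188/5, 9/3) = 37.6 servings → $11.28.
kale only: max(188/81, 9/3) = 3 servings → $3.90.
bell pepper + strawberries with both tight: 0.06667 servings and 2.2 servings → $3.23.
bell pepper + carrots with both tight: 1.587 servings and 1.413 servings → $1.38.
bell pepper + kale: intersection lies outside the first quadrant.
strawberries + carrots: the both-tight solution has a negative serving — not a feasible corner.
strawberries + kale with both tight: 2.115 servings and 0.1795 servings → $3.30.
carrots + kale with both tight: 0.7237 servings and 2.276 servings → $3.18.
Cheapest feasible corner: $1.38.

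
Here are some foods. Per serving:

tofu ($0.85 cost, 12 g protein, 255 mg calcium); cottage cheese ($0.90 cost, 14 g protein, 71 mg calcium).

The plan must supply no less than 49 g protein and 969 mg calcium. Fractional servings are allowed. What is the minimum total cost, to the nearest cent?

$3.44

For a min-cost LP with two ≥-constraints, a basic feasible solution has at most two positive variables.
tofu only: max(49/12, 969/255) = 4.083 servings → $3.47.
cottage cheese only: max(49/14, 969/71) = 13.65 servings → $12.28.
tofu + cottage cheese with both tight: 3.711 servings and 0.319 servings → $3.44.
Cheapest feasible corner: $3.44.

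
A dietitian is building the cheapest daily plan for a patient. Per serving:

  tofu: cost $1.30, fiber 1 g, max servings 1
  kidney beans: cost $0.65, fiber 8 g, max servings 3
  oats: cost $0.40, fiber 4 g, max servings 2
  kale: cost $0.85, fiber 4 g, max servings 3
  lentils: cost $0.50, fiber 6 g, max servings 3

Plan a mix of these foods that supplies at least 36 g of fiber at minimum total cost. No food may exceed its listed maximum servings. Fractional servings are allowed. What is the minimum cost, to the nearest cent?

$2.95

Cost per g of fiber: kidney beans $0.0813, lentils $0.0833, oats $0.1000, kale $0.2125, tofu $1.3000.
Take 3 servings of kidney beans: +24.0 g fiber for $1.95 (total $1.95, still need 12.0 g).
Take 2 servings of lentils: +12.0 g fiber for $1.00 (total $2.95, still need 0.0 g).
Greedy by cheapest-per-g is optimal for a single linear constraint, so the minimum cost is $2.95.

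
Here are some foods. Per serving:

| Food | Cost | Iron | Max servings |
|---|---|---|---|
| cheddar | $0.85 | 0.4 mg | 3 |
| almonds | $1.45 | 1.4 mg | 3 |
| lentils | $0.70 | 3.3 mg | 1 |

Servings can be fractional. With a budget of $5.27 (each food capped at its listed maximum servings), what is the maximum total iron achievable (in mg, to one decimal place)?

7.6 mg

Iron per dollar: lentils 4.714, almonds 0.9655, cheddar 0.4706.
Take 1 serving of lentils: spends $0.70, +3.3 mg iron (running total 3.3 mg).
Take 3 servings of almonds: spends $4.35, +4.2 mg iron (running total 7.5 mg).
Take 0.2588 servings of cheddar: spends $0.22, +0.1 mg iron (running total 7.6 mg).
Filling greedily by iron-per-dollar is optimal for one linear limit, giving 7.6 mg.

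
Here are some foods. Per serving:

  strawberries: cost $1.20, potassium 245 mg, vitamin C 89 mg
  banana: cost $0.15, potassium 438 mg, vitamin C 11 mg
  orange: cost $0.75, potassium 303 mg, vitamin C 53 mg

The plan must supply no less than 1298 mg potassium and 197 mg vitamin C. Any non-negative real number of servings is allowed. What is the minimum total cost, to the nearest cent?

$2.66

With two linear requirements the optimum uses one or two foods; enumerate the corners.
strawberries only: max(1298/245, 197/89) = 5.298 servings → $6.36.
banana only: max(1298/438, 197/11) = 17.91 servings → $2.69.
orange only: max(1298/303, 197/53) = 4.284 servings → $3.21.
strawberries + banana with both tight: 1.984 servings and 1.853 servings → $2.66.
strawberries + orange: intersection lies outside the first quadrant.
banana + orange with both tight: 0.4579 servings and 3.622 servings → $2.79.
The minimum over all feasible corners is $2.66.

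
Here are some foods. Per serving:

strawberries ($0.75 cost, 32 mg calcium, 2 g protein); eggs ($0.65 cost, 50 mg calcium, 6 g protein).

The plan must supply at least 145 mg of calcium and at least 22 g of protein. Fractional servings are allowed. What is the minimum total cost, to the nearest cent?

For a min-cost LP with two ≥-constraints, a basic feasible solution has at most two positive variables.
strawberries only: max(145/32, 22/2) = 11 servings → $8.25.
eggs only: max(145/50, 22/6) = 3.667 servings → $2.38.
strawberries + eggs: the both-tight solution has a negative serving — not a feasible corner.
The minimum over all feasible corners is $2.38.

$2.38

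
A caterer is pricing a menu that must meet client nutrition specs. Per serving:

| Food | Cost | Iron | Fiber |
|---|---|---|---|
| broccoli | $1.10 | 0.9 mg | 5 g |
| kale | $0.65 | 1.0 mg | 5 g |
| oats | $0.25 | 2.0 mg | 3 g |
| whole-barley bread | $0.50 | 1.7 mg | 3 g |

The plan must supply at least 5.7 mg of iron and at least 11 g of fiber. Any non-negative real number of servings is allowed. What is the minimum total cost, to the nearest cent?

broccoli only: max(5.7/0.9, 11/5) = 6.333 servings → $6.97.
kale only: max(5.7/1.0, 11/5) = 5.7 servings → $3.71.
oats only: max(5.7/2.0, 11/3) = 3.667 servings → $0.92.
whole-barley bread only: max(5.7/1.7, 11/3) = 3.667 servings → $1.83.
broccoli + kale with both targets exact would need a negative amount; discard.
broccoli + oats with both tight: 0.6712 servings and 2.548 servings → $1.38.
broccoli + whole-barley bread with both tight: 0.2759 servings and 3.207 servings → $1.91.
kale + oats with both tight: 0.7 servings and 2.5 servings → $1.08.
kale + whole-barley bread with both tight: 0.2909 servings and 3.182 servings → $1.78.
oats + whole-barley bread: intersection lies outside the first quadrant.
Cheapest feasible corner: $0.92.

$0.92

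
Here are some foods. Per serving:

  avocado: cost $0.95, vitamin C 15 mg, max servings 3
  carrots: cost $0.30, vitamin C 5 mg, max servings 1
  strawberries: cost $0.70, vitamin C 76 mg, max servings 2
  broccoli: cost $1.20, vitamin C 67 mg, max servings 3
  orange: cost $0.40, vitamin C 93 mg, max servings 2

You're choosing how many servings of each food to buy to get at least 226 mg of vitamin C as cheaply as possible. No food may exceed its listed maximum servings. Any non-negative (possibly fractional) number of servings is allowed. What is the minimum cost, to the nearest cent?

Cost per mg of vitamin C: orange $0.0043, strawberries $0.0092, broccoli $0.0179, carrots $0.0600, avocado $0.0633.
Take 2 servings of orange: +186.0 mg vitamin C for $0.80 (total $0.80, still need 40.0 mg).
Take 0.5263 servings of strawberries: +40.0 mg vitamin C for $0.37 (total $1.17, still need 0.0 mg).
Greedy by cheapest-per-mg is optimal for a single linear constraint, so the minimum cost is $1.17.

$1.17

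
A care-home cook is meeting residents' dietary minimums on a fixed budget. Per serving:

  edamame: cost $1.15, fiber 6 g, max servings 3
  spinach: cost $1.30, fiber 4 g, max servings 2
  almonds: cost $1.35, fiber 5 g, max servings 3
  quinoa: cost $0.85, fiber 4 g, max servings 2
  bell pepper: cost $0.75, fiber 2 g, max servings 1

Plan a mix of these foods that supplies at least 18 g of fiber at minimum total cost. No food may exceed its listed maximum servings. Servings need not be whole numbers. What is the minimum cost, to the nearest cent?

$3.45

Cost per g of fiber: edamame $0.1917, quinoa $0.2125, almonds $0.2700, spinach $0.3250, bell pepper $0.3750.
Take 3 servings of edamame: +18.0 g fiber for $3.45 (total $3.45, still need 0.0 g).
Greedy by cheapest-per-g is optimal for a single linear constraint, so the minimum cost is $3.45.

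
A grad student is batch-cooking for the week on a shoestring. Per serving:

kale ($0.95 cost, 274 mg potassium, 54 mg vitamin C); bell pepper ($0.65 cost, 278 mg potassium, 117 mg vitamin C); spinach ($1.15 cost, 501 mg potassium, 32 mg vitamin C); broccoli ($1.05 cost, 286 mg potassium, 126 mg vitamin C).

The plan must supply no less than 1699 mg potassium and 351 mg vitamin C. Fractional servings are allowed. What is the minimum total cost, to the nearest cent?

$3.93

An LP optimum is at a vertex; with two nutrient constraints at most two foods are used. Check each candidate.
kale only: max(1699/274, 351/54) = 6.5 servings → $6.17.
bell pepper only: max(1699/278, 351/117) = 6.112 servings → $3.97.
spinach only: max(1699/501, 351/32) = 10.97 servings → $12.61.
broccoli only: max(1699/286, 351/126) = 5.941 servings → $6.24.
kale + bell pepper with both tight: 5.937 servings and 0.2598 servings → $5.81.
kale + spinach with both targets exact would need a negative amount; discard.
kale + broccoli with both tight: 5.958 servings and 0.2321 servings → $5.90.
bell pepper + spinach with both tight: 2.443 servings and 2.035 servings → $3.93.
bell pepper + broccoli with both targets exact would need a negative amount; discard.
spinach + broccoli with both tight: 2.106 servings and 2.251 servings → $4.79.
So the least-cost plan costs $3.93.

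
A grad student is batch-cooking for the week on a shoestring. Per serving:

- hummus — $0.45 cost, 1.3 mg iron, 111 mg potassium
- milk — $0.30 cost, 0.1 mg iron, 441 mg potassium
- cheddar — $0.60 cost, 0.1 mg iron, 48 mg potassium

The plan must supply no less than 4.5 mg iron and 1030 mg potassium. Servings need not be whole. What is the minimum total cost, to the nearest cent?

$1.95

hummus only: max(4.5/1.3, 1030/111) = 9.279 servings → $4.18.
milk only: max(4.5/0.1, 1030/441) = 45 servings → $13.50.
cheddar only: max(4.5/0.1, 1030/48) = 45 servings → $27.00.
hummus + milk with both tight: 3.347 servings and 1.493 servings → $1.95.
hummus + cheddar with both tight: 2.203 servings and 16.36 servings → $10.81.
milk + cheddar with both targets exact would need a negative amount; discard.
Cheapest feasible corner: $1.95.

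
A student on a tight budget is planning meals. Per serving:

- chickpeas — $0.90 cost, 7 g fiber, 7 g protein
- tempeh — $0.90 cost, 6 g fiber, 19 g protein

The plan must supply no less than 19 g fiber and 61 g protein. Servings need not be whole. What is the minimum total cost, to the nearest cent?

$2.89

An LP optimum is at a vertex; with two nutrient constraints at most two foods are used. Check each candidate.
chickpeas only: max(19/7, 61/7) = 8.714 servings → $7.84.
tempeh only: max(19/6, 61/19) = 3.211 servings → $2.89.
chickpeas + tempeh: intersection lies outside the first quadrant.
So the least-cost plan costs $2.89.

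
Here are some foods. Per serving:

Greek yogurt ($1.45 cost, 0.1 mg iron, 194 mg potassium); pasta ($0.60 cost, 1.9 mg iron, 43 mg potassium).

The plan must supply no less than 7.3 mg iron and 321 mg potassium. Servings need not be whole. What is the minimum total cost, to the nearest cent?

$3.46

At the optimum either one food covers both requirements or two foods hit both targets exactly; no other combination can be cheaper.
Greek yogurt only: max(7.3/0.1, 321/194) = 73 servings → $105.85.
pasta only: max(7.3/1.9, 321/43) = 7.465 servings → $4.48.
Greek yogurt + pasta with both tight: 0.8125 servings and 3.799 servings → $3.46.
Cheapest feasible corner: $3.46.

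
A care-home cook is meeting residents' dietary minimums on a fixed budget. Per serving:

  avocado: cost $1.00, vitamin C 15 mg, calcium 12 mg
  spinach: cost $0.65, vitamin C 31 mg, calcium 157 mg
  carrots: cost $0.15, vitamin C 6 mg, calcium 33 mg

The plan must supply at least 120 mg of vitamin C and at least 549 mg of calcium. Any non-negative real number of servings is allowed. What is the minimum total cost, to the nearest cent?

$2.52

avocado only: max(120/15, 549/12) = 45.75 servings → $45.75.
spinach only: max(120/31, 549/157) = 3.871 servings → $2.52.
carrots only: max(120/6, 549/33) = 20 servings → $3.00.
avocado + spinach with both tight: 0.9183 servings and 3.427 servings → $3.15.
avocado + carrots with both tight: 1.574 servings and 16.06 servings → $3.98.
spinach + carrots: the both-tight solution has a negative serving — not a feasible corner.
The minimum over all feasible corners is $2.52.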